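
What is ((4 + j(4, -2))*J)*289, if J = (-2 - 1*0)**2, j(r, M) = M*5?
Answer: -6936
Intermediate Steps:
j(r, M) = 5*M
J = 4 (J = (-2 + 0)**2 = (-2)**2 = 4)
((4 + j(4, -2))*J)*289 = ((4 + 5*(-2))*4)*289 = ((4 - 10)*4)*289 = -6*4*289 = -24*289 = -6936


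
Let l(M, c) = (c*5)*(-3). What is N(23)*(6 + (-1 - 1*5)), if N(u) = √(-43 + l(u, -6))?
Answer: 0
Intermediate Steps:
l(M, c) = -15*c (l(M, c) = (5*c)*(-3) = -15*c)
N(u) = √47 (N(u) = √(-43 - 15*(-6)) = √(-43 + 90) = √47)
N(23)*(6 + (-1 - 1*5)) = √47*(6 + (-1 - 1*5)) = √47*(6 + (-1 - 5)) = √47*(6 - 6) = √47*0 = 0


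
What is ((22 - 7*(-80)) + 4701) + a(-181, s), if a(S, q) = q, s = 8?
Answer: 5291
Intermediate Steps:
((22 - 7*(-80)) + 4701) + a(-181, s) = ((22 - 7*(-80)) + 4701) + 8 = ((22 + 560) + 4701) + 8 = (582 + 4701) + 8 = 5283 + 8 = 5291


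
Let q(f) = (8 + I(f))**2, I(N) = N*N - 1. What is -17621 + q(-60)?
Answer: 12992828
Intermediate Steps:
I(N) = -1 + N**2 (I(N) = N**2 - 1 = -1 + N**2)
q(f) = (7 + f**2)**2 (q(f) = (8 + (-1 + f**2))**2 = (7 + f**2)**2)
-17621 + q(-60) = -17621 + (7 + (-60)**2)**2 = -17621 + (7 + 3600)**2 = -17621 + 3607**2 = -17621 + 13010449 = 12992828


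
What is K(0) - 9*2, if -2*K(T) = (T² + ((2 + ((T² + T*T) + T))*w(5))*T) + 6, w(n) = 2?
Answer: -21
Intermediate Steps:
K(T) = -3 - T²/2 - T*(4 + 2*T + 4*T²)/2 (K(T) = -((T² + ((2 + ((T² + T*T) + T))*2)*T) + 6)/2 = -((T² + ((2 + ((T² + T²) + T))*2)*T) + 6)/2 = -((T² + ((2 + (2*T² + T))*2)*T) + 6)/2 = -((T² + ((2 + (T + 2*T²))*2)*T) + 6)/2 = -((T² + ((2 + T + 2*T²)*2)*T) + 6)/2 = -((T² + (4 + 2*T + 4*T²)*T) + 6)/2 = -((T² + T*(4 + 2*T + 4*T²)) + 6)/2 = -(6 + T² + T*(4 + 2*T + 4*T²))/2 = -3 - T²/2 - T*(4 + 2*T + 4*T²)/2)
K(0) - 9*2 = (-3 - 2*0 - 2*0³ - 3/2*0²) - 9*2 = (-3 + 0 - 2*0 - 3/2*0) - 18 = (-3 + 0 + 0 + 0) - 18 = -3 - 18 = -21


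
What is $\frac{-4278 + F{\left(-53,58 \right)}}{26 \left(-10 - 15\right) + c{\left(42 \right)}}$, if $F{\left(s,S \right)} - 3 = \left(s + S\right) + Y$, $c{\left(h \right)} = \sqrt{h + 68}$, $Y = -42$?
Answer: $\frac{280280}{42239} + \frac{2156 \sqrt{110}}{211195} \approx 6.7426$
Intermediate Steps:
$c{\left(h \right)} = \sqrt{68 + h}$
$F{\left(s,S \right)} = -39 + S + s$ ($F{\left(s,S \right)} = 3 - \left(42 - S - s\right) = 3 + \left(-42 + S + s\right) = -39 + S + s$)
$\frac{-4278 + F{\left(-53,58 \right)}}{26 \left(-10 - 15\right) + c{\left(42 \right)}} = \frac{-4278 - 34}{26 \left(-10 - 15\right) + \sqrt{68 + 42}} = \frac{-4278 - 34}{26 \left(-25\right) + \sqrt{110}} = - \frac{4312}{-650 + \sqrt{110}}$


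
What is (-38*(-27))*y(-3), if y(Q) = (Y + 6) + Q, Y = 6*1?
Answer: 9234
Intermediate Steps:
Y = 6
y(Q) = 12 + Q (y(Q) = (6 + 6) + Q = 12 + Q)
(-38*(-27))*y(-3) = (-38*(-27))*(12 - 3) = 1026*9 = 9234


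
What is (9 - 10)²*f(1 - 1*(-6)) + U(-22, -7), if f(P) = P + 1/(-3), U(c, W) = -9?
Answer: -7/3 ≈ -2.3333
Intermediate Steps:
f(P) = -⅓ + P (f(P) = P - ⅓ = -⅓ + P)
(9 - 10)²*f(1 - 1*(-6)) + U(-22, -7) = (9 - 10)²*(-⅓ + (1 - 1*(-6))) - 9 = (-1)²*(-⅓ + (1 + 6)) - 9 = 1*(-⅓ + 7) - 9 = 1*(20/3) - 9 = 20/3 - 9 = -7/3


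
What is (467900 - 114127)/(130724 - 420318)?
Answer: -353773/289594 ≈ -1.2216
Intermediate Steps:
(467900 - 114127)/(130724 - 420318) = 353773/(-289594) = 353773*(-1/289594) = -353773/289594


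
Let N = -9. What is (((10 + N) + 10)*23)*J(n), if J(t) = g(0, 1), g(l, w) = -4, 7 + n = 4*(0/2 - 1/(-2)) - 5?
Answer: -1012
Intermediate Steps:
n = -10 (n = -7 + (4*(0/2 - 1/(-2)) - 5) = -7 + (4*(0*(½) - 1*(-½)) - 5) = -7 + (4*(0 + ½) - 5) = -7 + (4*(½) - 5) = -7 + (2 - 5) = -7 - 3 = -10)
J(t) = -4
(((10 + N) + 10)*23)*J(n) = (((10 - 9) + 10)*23)*(-4) = ((1 + 10)*23)*(-4) = (11*23)*(-4) = 253*(-4) = -1012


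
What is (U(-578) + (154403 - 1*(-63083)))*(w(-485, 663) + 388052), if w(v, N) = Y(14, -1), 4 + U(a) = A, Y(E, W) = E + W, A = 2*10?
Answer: 84404913630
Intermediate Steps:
A = 20
U(a) = 16 (U(a) = -4 + 20 = 16)
w(v, N) = 13 (w(v, N) = 14 - 1 = 13)
(U(-578) + (154403 - 1*(-63083)))*(w(-485, 663) + 388052) = (16 + (154403 - 1*(-63083)))*(13 + 388052) = (16 + (154403 + 63083))*388065 = (16 + 217486)*388065 = 217502*388065 = 84404913630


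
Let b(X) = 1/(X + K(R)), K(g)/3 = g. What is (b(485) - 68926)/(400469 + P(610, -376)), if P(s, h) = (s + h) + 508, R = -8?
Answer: -31774885/184958271 ≈ -0.17179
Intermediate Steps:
K(g) = 3*g
b(X) = 1/(-24 + X) (b(X) = 1/(X + 3*(-8)) = 1/(X - 24) = 1/(-24 + X))
P(s, h) = 508 + h + s (P(s, h) = (h + s) + 508 = 508 + h + s)
(b(485) - 68926)/(400469 + P(610, -376)) = (1/(-24 + 485) - 68926)/(400469 + (508 - 376 + 610)) = (1/461 - 68926)/(400469 + 742) = (1/461 - 68926)/401211 = -31774885/461*1/401211 = -31774885/184958271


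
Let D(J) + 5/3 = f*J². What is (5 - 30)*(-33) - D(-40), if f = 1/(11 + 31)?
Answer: 5520/7 ≈ 788.57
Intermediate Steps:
f = 1/42 ≈ 0.023810
D(J) = -5/3 + J²/42
(5 - 30)*(-33) - D(-40) = (5 - 30)*(-33) - (-5/3 + (1/42)*(-40)²) = -25*(-33) - (-5/3 + (1/42)*1600) = 825 - (-5/3 + 800/21) = 825 - 1*255/7 = 825 - 255/7 = 5520/7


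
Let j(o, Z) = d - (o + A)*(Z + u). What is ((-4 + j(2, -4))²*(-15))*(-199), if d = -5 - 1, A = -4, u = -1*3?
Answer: 1719360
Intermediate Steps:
u = -3
d = -6
j(o, Z) = -6 - (-4 + o)*(-3 + Z) (j(o, Z) = -6 - (o - 4)*(Z - 3) = -6 - (-4 + o)*(-3 + Z))
((-4 + j(2, -4))²*(-15))*(-199) = ((-4 + (-18 + 3*2 + 4*(-4) - 1*(-4)*2))²*(-15))*(-199) = ((-4 + (-18 + 6 - 16 + 8))²*(-15))*(-199) = ((-4 - 20)²*(-15))*(-199) = ((-24)²*(-15))*(-199) = (576*(-15))*(-199) = -8640*(-199) = 1719360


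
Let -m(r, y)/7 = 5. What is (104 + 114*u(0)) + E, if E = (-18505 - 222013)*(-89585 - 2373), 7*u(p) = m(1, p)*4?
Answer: 22117552068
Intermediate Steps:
m(r, y) = -35 (m(r, y) = -7*5 = -35)
u(p) = -20 (u(p) = (-35*4)/7 = (⅐)*(-140) = -20)
E = 22117554244 (E = -240518*(-91958) = 22117554244)
(104 + 114*u(0)) + E = (104 + 114*(-20)) + 22117554244 = (104 - 2280) + 22117554244 = -2176 + 22117554244 = 22117552068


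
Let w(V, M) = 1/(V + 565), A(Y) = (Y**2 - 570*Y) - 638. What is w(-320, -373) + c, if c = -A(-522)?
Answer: -139499569/245 ≈ -5.6939e+5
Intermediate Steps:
A(Y) = -638 + Y**2 - 570*Y
w(V, M) = 1/(565 + V)
c = -569386 (c = -(-638 + (-522)**2 - 570*(-522)) = -(-638 + 272484 + 297540) = -1*569386 = -569386)
w(-320, -373) + c = 1/(565 - 320) - 569386 = 1/245 - 569386 = -139499569/245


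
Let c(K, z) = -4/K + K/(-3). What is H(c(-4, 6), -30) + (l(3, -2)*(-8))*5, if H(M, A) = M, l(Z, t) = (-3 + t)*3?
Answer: 1807/3 ≈ 602.33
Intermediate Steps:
l(Z, t) = -9 + 3*t
c(K, z) = -4/K - K/3 (c(K, z) = -4/K + K*(-⅓) = -4/K - K/3)
H(c(-4, 6), -30) + (l(3, -2)*(-8))*5 = (-4/(-4) - ⅓*(-4)) + ((-9 + 3*(-2))*(-8))*5 = (-4*(-¼) + 4/3) + ((-9 - 6)*(-8))*5 = (1 + 4/3) - 15*(-8)*5 = 7/3 + 120*5 = 7/3 + 600 = 1807/3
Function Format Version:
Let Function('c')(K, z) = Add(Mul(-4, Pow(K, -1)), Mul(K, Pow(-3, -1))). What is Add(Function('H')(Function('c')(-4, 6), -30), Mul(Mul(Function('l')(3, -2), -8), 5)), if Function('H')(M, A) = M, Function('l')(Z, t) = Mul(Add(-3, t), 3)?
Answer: Rational(1807, 3) ≈ 602.33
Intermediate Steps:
Function('l')(Z, t) = Add(-9, Mul(3, t))
Function('c')(K, z) = Add(Mul(-4, Pow(K, -1)), Mul(Rational(-1, 3), K)) (Function('c')(K, z) = Add(Mul(-4, Pow(K, -1)), Mul(K, Rational(-1, 3))) = Add(Mul(-4, Pow(K, -1)), Mul(Rational(-1, 3), K)))
Add(Function('H')(Function('c')(-4, 6), -30), Mul(Mul(Function('l')(3, -2), -8), 5)) = Add(Add(Mul(-4, Pow(-4, -1)), Mul(Rational(-1, 3), -4)), Mul(Mul(Add(-9, Mul(3, -2)), -8), 5)) = Add(Add(Mul(-4, Rational(-1, 4)), Rational(4, 3)), Mul(Mul(Add(-9, -6), -8), 5)) = Add(Add(1, Rational(4, 3)), Mul(Mul(-15, -8), 5)) = Add(Rational(7, 3), Mul(120, 5)) = Add(Rational(7, 3), 600) = Rational(1807, 3)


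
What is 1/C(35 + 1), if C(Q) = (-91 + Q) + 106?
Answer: 1/51 ≈ 0.019608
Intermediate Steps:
C(Q) = 15 + Q
1/C(35 + 1) = 1/(15 + (35 + 1)) = 1/(15 + 36) = 1/51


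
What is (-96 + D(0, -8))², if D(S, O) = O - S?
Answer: 10816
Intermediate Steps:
(-96 + D(0, -8))² = (-96 + (-8 - 1*0))² = (-96 + (-8 + 0))² = (-96 - 8)² = (-104)² = 10816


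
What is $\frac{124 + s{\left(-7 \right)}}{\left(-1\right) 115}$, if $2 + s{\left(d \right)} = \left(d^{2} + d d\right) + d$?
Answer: $- \frac{213}{115} \approx -1.8522$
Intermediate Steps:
$s{\left(d \right)} = -2 + d + 2 d^{2}$ ($s{\left(d \right)} = -2 + \left(\left(d^{2} + d d\right) + d\right) = -2 + \left(\left(d^{2} + d^{2}\right) + d\right) = -2 + \left(2 d^{2} + d\right) = -2 + \left(d + 2 d^{2}\right) = -2 + d + 2 d^{2}$)
$\frac{124 + s{\left(-7 \right)}}{\left(-1\right) 115} = \frac{124 - \left(9 - 98\right)}{\left(-1\right) 115} = \frac{124 - -89}{-115} = \left(124 - -89\right) \left(- \frac{1}{115}\right) = \left(124 + 89\right) \left(- \frac{1}{115}\right) = 213 \left(- \frac{1}{115}\right) = - \frac{213}{115}$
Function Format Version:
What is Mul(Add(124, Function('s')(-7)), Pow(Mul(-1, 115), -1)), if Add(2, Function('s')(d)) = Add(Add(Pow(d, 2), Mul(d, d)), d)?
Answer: Rational(-213, 115) ≈ -1.8522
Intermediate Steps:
Function('s')(d) = Add(-2, d, Mul(2, Pow(d, 2))) (Function('s')(d) = Add(-2, Add(Add(Pow(d, 2), Mul(d, d)), d)) = Add(-2, Add(Add(Pow(d, 2), Pow(d, 2)), d)) = Add(-2, Add(Mul(2, Pow(d, 2)), d)) = Add(-2, Add(d, Mul(2, Pow(d, 2)))) = Add(-2, d, Mul(2, Pow(d, 2))))
Mul(Add(124, Function('s')(-7)), Pow(Mul(-1, 115), -1)) = Mul(Add(124, Add(-2, -7, Mul(2, Pow(-7, 2)))), Pow(Mul(-1, 115), -1)) = Mul(Add(124, Add(-2, -7, Mul(2, 49))), Pow(-115, -1)) = Mul(Add(124, Add(-2, -7, 98)), Rational(-1, 115)) = Mul(Add(124, 89), Rational(-1, 115)) = Mul(213, Rational(-1, 115)) = Rational(-213, 115)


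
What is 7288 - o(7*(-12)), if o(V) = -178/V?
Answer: 306007/42 ≈ 7285.9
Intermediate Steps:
7288 - o(7*(-12)) = 7288 - (-178)/(7*(-12)) = 7288 - (-178)/(-84) = 7288 - (-178)*(-1)/84 = 7288 - 1*89/42 = 7288 - 89/42 = 306007/42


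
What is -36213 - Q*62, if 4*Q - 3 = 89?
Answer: -37639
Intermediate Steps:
Q = 23 (Q = ¾ + (¼)*89 = ¾ + 89/4 = 23)
-36213 - Q*62 = -36213 - 23*62 = -36213 - 1*1426 = -36213 - 1426 = -37639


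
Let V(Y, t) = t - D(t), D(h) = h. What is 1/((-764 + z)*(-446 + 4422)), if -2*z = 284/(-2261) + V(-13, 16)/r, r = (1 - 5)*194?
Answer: -323/981084816 ≈ -3.2923e-7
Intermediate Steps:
V(Y, t) = 0 (V(Y, t) = t - t = 0)
r = -776 (r = -4*194 = -776)
z = 142/2261 (z = -(284/(-2261) + 0/(-776))/2 = -(284*(-1/2261) + 0*(-1/776))/2 = -(-284/2261 + 0)/2 = -½*(-284/2261) = 142/2261 ≈ 0.062804)
1/((-764 + z)*(-446 + 4422)) = 1/((-764 + 142/2261)*(-446 + 4422)) = 1/(-1727262/2261*3976) = 1/(-981084816/323) = -323/981084816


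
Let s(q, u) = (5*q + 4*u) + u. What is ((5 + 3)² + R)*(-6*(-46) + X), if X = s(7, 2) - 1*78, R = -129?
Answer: -15795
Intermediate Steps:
s(q, u) = 5*q + 5*u (s(q, u) = (4*u + 5*q) + u = 5*q + 5*u)
X = -33 (X = (5*7 + 5*2) - 1*78 = (35 + 10) - 78 = 45 - 78 = -33)
((5 + 3)² + R)*(-6*(-46) + X) = ((5 + 3)² - 129)*(-6*(-46) - 33) = (8² - 129)*(276 - 33) = (64 - 129)*243 = -65*243 = -15795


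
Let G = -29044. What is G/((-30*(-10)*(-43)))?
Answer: 7261/3225 ≈ 2.2515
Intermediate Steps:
G/((-30*(-10)*(-43))) = -29044/(-30*(-10)*(-43)) = -29044/(300*(-43)) = -29044/(-12900) = -29044*(-1/12900) = 7261/3225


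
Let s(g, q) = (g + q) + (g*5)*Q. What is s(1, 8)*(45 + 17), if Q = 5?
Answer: 2108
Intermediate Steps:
s(g, q) = q + 26*g (s(g, q) = (g + q) + (g*5)*5 = (g + q) + (5*g)*5 = (g + q) + 25*g = q + 26*g)
s(1, 8)*(45 + 17) = (8 + 26*1)*(45 + 17) = (8 + 26)*62 = 34*62 = 2108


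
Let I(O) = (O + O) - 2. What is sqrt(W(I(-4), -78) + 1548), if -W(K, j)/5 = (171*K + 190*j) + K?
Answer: 2*sqrt(21062) ≈ 290.25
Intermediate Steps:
I(O) = -2 + 2*O (I(O) = 2*O - 2 = -2 + 2*O)
W(K, j) = -950*j - 860*K (W(K, j) = -5*((171*K + 190*j) + K) = -5*(172*K + 190*j) = -950*j - 860*K)
sqrt(W(I(-4), -78) + 1548) = sqrt((-950*(-78) - 860*(-2 + 2*(-4))) + 1548) = sqrt((74100 - 860*(-2 - 8)) + 1548) = sqrt((74100 - 860*(-10)) + 1548) = sqrt((74100 + 8600) + 1548) = sqrt(82700 + 1548) = sqrt(84248) = 2*sqrt(21062)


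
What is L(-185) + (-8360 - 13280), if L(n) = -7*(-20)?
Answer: -21500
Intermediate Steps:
L(n) = 140
L(-185) + (-8360 - 13280) = 140 + (-8360 - 13280) = 140 - 21640 = -21500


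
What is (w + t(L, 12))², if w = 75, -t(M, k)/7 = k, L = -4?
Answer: 81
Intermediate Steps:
t(M, k) = -7*k
(w + t(L, 12))² = (75 - 7*12)² = (75 - 84)² = (-9)² = 81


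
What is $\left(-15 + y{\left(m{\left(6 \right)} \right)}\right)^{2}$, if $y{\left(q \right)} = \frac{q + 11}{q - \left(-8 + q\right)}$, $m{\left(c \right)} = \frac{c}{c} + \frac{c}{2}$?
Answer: $\frac{11025}{64} \approx 172.27$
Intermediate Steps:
$m{\left(c \right)} = 1 + \frac{c}{2}$ ($m{\left(c \right)} = 1 + c \frac{1}{2} = 1 + \frac{c}{2}$)
$y{\left(q \right)} = \frac{11}{8} + \frac{q}{8}$ ($y{\left(q \right)} = \frac{11 + q}{8} = \left(11 + q\right) \frac{1}{8} = \frac{11}{8} + \frac{q}{8}$)
$\left(-15 + y{\left(m{\left(6 \right)} \right)}\right)^{2} = \left(-15 + \left(\frac{11}{8} + \frac{1 + \frac{1}{2} \cdot 6}{8}\right)\right)^{2} = \left(-15 + \left(\frac{11}{8} + \frac{1 + 3}{8}\right)\right)^{2} = \left(-15 + \left(\frac{11}{8} + \frac{1}{8} \cdot 4\right)\right)^{2} = \left(-15 + \left(\frac{11}{8} + \frac{1}{2}\right)\right)^{2} = \left(-15 + \frac{15}{8}\right)^{2} = \left(- \frac{105}{8}\right)^{2} = \frac{11025}{64}$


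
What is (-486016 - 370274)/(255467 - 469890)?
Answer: 856290/214423 ≈ 3.9935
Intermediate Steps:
(-486016 - 370274)/(255467 - 469890) = -856290/(-214423) = -856290*(-1/214423) = 856290/214423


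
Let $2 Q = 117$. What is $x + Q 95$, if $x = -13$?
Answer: $\frac{11089}{2} \approx 5544.5$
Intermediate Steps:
$Q = \frac{117}{2}$ ($Q = \frac{1}{2} \cdot 117 = \frac{117}{2} \approx 58.5$)
$x + Q 95 = -13 + \frac{117}{2} \cdot 95 = -13 + \frac{11115}{2} = \frac{11089}{2}$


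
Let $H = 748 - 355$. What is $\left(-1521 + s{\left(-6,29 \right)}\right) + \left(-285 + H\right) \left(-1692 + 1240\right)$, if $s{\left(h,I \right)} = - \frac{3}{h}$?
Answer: $- \frac{100673}{2} \approx -50337.0$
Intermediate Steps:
$H = 393$
$\left(-1521 + s{\left(-6,29 \right)}\right) + \left(-285 + H\right) \left(-1692 + 1240\right) = \left(-1521 - \frac{3}{-6}\right) + \left(-285 + 393\right) \left(-1692 + 1240\right) = \left(-1521 - - \frac{1}{2}\right) + 108 \left(-452\right) = \left(-1521 + \frac{1}{2}\right) - 48816 = - \frac{3041}{2} - 48816 = - \frac{100673}{2}$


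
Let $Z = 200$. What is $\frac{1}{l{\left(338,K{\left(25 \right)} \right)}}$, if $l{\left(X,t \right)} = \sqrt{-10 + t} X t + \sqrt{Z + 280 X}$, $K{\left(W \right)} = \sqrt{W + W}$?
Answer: $\frac{1}{2 \left(\sqrt{23710} + 845 i \sqrt{10} \sqrt{2 - \sqrt{2}}\right)} \approx 1.8303 \cdot 10^{-5} - 0.0002431 i$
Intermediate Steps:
$K{\left(W \right)} = \sqrt{2} \sqrt{W}$ ($K{\left(W \right)} = \sqrt{2 W} = \sqrt{2} \sqrt{W}$)
$l{\left(X,t \right)} = \sqrt{200 + 280 X} + X t \sqrt{-10 + t}$ ($l{\left(X,t \right)} = \sqrt{-10 + t} X t + \sqrt{200 + 280 X} = X \sqrt{-10 + t} t + \sqrt{200 + 280 X} = X t \sqrt{-10 + t} + \sqrt{200 + 280 X} = \sqrt{200 + 280 X} + X t \sqrt{-10 + t}$)
$\frac{1}{l{\left(338,K{\left(25 \right)} \right)}} = \frac{1}{2 \sqrt{50 + 70 \cdot 338} + 338 \sqrt{2} \sqrt{25} \sqrt{-10 + \sqrt{2} \sqrt{25}}} = \frac{1}{2 \sqrt{50 + 23660} + 338 \sqrt{2} \cdot 5 \sqrt{-10 + \sqrt{2} \cdot 5}} = \frac{1}{2 \sqrt{23710} + 338 \cdot 5 \sqrt{2} \sqrt{-10 + 5 \sqrt{2}}} = \frac{1}{2 \sqrt{23710} + 1690 \sqrt{2} \sqrt{-10 + 5 \sqrt{2}}}$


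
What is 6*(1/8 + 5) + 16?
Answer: 187/4 ≈ 46.750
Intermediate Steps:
6*(1/8 + 5) + 16 = 6*(41/8) + 16 = 123/4 + 16 = 187/4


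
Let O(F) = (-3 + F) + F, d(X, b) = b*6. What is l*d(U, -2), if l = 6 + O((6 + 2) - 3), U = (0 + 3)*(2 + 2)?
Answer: -156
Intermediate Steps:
U = 12 (U = 3*4 = 12)
d(X, b) = 6*b
O(F) = -3 + 2*F
l = 13 (l = 6 + (-3 + 2*((6 + 2) - 3)) = 6 + (-3 + 2*(8 - 3)) = 6 + (-3 + 2*5) = 6 + (-3 + 10) = 6 + 7 = 13)
l*d(U, -2) = 13*(6*(-2)) = 13*(-12) = -156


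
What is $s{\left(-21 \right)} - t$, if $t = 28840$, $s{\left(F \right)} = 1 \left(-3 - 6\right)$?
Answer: $-28849$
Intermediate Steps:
$s{\left(F \right)} = -9$ ($s{\left(F \right)} = 1 \left(-9\right) = -9$)
$s{\left(-21 \right)} - t = -9 - 28840 = -28849$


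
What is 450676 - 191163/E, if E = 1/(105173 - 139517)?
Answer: 6565752748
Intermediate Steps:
E = -1/34344 (E = 1/(-34344) = -1/34344 ≈ -2.9117e-5)
450676 - 191163/E = 450676 - 191163/(-1/34344) = 450676 - 191163*(-34344) = 450676 + 6565302072 = 6565752748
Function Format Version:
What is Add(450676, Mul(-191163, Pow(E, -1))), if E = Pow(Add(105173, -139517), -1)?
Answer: 6565752748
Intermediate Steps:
E = Rational(-1, 34344) (E = Pow(-34344, -1) = Rational(-1, 34344) ≈ -2.9117e-5)
Add(450676, Mul(-191163, Pow(E, -1))) = Add(450676, Mul(-191163, Pow(Rational(-1, 34344), -1))) = Add(450676, Mul(-191163, -34344)) = Add(450676, 6565302072) = 6565752748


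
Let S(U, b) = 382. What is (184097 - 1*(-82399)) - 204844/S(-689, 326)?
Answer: 50798314/191 ≈ 2.6596e+5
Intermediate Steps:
(184097 - 1*(-82399)) - 204844/S(-689, 326) = (184097 - 1*(-82399)) - 204844/382 = (184097 + 82399) - 204844/382 = 266496 - 1*102422/191 = 266496 - 102422/191 = 50798314/191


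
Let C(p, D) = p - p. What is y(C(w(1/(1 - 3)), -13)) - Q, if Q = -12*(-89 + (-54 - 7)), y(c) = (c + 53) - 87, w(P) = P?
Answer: -1834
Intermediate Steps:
C(p, D) = 0
y(c) = -34 + c (y(c) = (53 + c) - 87 = -34 + c)
Q = 1800 (Q = -12*(-89 - 61) = -12*(-150) = 1800)
y(C(w(1/(1 - 3)), -13)) - Q = (-34 + 0) - 1*1800 = -34 - 1800 = -1834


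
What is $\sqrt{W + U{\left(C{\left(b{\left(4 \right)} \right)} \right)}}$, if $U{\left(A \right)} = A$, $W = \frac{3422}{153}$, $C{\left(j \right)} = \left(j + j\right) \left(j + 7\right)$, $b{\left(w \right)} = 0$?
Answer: $\frac{\sqrt{58174}}{51} \approx 4.7293$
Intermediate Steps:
$C{\left(j \right)} = 2 j \left(7 + j\right)$
$W = \frac{3422}{153}$ ($W = 3422 \cdot \frac{1}{153} = \frac{3422}{153} \approx 22.366$)
$\sqrt{W + U{\left(C{\left(b{\left(4 \right)} \right)} \right)}} = \sqrt{\frac{3422}{153} + 2 \cdot 0 \left(7 + 0\right)} = \sqrt{\frac{3422}{153} + 2 \cdot 0 \cdot 7} = \sqrt{\frac{3422}{153} + 0} = \sqrt{\frac{3422}{153}} = \frac{\sqrt{58174}}{51}$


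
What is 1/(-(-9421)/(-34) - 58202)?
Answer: -34/1988289 ≈ -1.7100e-5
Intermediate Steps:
1/(-(-9421)/(-34) - 58202) = 1/(-(-9421)*(-1)/34 - 58202) = 1/(-9421*1/34 - 58202) = 1/(-9421/34 - 58202) = 1/(-1988289/34) = -34/1988289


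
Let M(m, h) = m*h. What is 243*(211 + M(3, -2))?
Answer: 49815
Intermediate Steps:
M(m, h) = h*m
243*(211 + M(3, -2)) = 243*(211 - 2*3) = 243*(211 - 6) = 243*205 = 49815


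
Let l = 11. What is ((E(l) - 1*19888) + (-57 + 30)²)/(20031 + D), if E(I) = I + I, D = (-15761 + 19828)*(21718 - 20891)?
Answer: -19137/3383440 ≈ -0.0056561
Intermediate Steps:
D = 3363409 (D = 4067*827 = 3363409)
E(I) = 2*I
((E(l) - 1*19888) + (-57 + 30)²)/(20031 + D) = ((2*11 - 1*19888) + (-57 + 30)²)/(20031 + 3363409) = ((22 - 19888) + (-27)²)/3383440 = (-19866 + 729)*(1/3383440) = -19137*1/3383440 = -19137/3383440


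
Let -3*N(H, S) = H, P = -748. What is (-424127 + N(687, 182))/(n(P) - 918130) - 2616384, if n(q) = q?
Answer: -1202068636398/459439 ≈ -2.6164e+6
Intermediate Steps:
N(H, S) = -H/3
(-424127 + N(687, 182))/(n(P) - 918130) - 2616384 = (-424127 - ⅓*687)/(-748 - 918130) - 2616384 = (-424127 - 229)/(-918878) - 2616384 = -424356*(-1/918878) - 2616384 = 212178/459439 - 2616384 = -1202068636398/459439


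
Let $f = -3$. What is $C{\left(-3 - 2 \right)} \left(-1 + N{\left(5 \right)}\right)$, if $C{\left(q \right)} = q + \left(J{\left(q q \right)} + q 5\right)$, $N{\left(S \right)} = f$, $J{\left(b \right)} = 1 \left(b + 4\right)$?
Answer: $4$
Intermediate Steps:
$J{\left(b \right)} = 4 + b$ ($J{\left(b \right)} = 1 \left(4 + b\right) = 4 + b$)
$N{\left(S \right)} = -3$
$C{\left(q \right)} = 4 + q^{2} + 6 q$ ($C{\left(q \right)} = q + \left(\left(4 + q q\right) + q 5\right) = q + \left(\left(4 + q^{2}\right) + 5 q\right) = q + \left(4 + q^{2} + 5 q\right) = 4 + q^{2} + 6 q$)
$C{\left(-3 - 2 \right)} \left(-1 + N{\left(5 \right)}\right) = \left(4 + \left(-3 - 2\right)^{2} + 6 \left(-3 - 2\right)\right) \left(-1 - 3\right) = \left(4 + \left(-5\right)^{2} + 6 \left(-5\right)\right) \left(-4\right) = \left(4 + 25 - 30\right) \left(-4\right) = \left(-1\right) \left(-4\right) = 4$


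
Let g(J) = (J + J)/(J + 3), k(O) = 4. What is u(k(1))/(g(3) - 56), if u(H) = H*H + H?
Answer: -4/11 ≈ -0.36364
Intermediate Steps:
g(J) = 2*J/(3 + J) (g(J) = (2*J)/(3 + J) = 2*J/(3 + J))
u(H) = H + H² (u(H) = H² + H = H + H²)
u(k(1))/(g(3) - 56) = (4*(1 + 4))/(2*3/(3 + 3) - 56) = (4*5)/(2*3/6 - 56) = 20/(2*3*(⅙) - 56) = 20/(1 - 56) = 20/(-55) = 20*(-1/55) = -4/11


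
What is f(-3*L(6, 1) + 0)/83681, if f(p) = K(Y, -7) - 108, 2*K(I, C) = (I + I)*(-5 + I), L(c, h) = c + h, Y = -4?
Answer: -72/83681 ≈ -0.00086041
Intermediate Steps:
K(I, C) = I*(-5 + I) (K(I, C) = ((I + I)*(-5 + I))/2 = ((2*I)*(-5 + I))/2 = (2*I*(-5 + I))/2 = I*(-5 + I))
f(p) = -72 (f(p) = -4*(-5 - 4) - 108 = -4*(-9) - 108 = 36 - 108 = -72)
f(-3*L(6, 1) + 0)/83681 = -72/83681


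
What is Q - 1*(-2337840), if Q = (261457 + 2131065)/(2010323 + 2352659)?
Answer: 5099978115701/2181491 ≈ 2.3378e+6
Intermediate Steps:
Q = 1196261/2181491 (Q = 2392522/4362982 = 2392522*(1/4362982) = 1196261/2181491 ≈ 0.54837)
Q - 1*(-2337840) = 1196261/2181491 - 1*(-2337840) = 1196261/2181491 + 2337840 = 5099978115701/2181491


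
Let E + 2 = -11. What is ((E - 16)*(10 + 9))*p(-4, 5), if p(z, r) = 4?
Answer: -2204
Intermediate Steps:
E = -13 (E = -2 - 11 = -13)
((E - 16)*(10 + 9))*p(-4, 5) = ((-13 - 16)*(10 + 9))*4 = -29*19*4 = -551*4 = -2204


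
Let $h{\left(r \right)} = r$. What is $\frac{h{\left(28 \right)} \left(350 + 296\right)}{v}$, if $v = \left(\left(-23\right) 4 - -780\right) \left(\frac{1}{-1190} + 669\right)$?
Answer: $\frac{1345295}{34232687} \approx 0.039299$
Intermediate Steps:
$v = \frac{273861496}{595}$ ($v = \left(-92 + 780\right) \left(- \frac{1}{1190} + 669\right) = 688 \cdot \frac{796109}{1190} = \frac{273861496}{595} \approx 4.6027 \cdot 10^{5}$)
$\frac{h{\left(28 \right)} \left(350 + 296\right)}{v} = \frac{28 \left(350 + 296\right)}{\frac{273861496}{595}} = 28 \cdot 646 \cdot \frac{595}{273861496} = 18088 \cdot \frac{595}{273861496} = \frac{1345295}{34232687}$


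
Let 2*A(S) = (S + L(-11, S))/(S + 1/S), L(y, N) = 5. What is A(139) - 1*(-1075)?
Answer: 10390579/9661 ≈ 1075.5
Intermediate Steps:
A(S) = (5 + S)/(2*(S + 1/S)) (A(S) = ((S + 5)/(S + 1/S))/2 = ((5 + S)/(S + 1/S))/2 = (5 + S)/(2*(S + 1/S)))
A(139) - 1*(-1075) = (½)*139*(5 + 139)/(1 + 139²) - 1*(-1075) = (½)*139*144/(1 + 19321) + 1075 = (½)*139*144/19322 + 1075 = (½)*139*(1/19322)*144 + 1075 = 5004/9661 + 1075 = 10390579/9661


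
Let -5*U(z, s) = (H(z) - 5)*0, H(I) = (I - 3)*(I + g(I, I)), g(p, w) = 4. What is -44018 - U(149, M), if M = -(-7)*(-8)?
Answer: -44018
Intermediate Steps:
M = -56 (M = -1*56 = -56)
H(I) = (-3 + I)*(4 + I) (H(I) = (I - 3)*(I + 4) = (-3 + I)*(4 + I))
U(z, s) = 0 (U(z, s) = -((-12 + z + z**2) - 5)*0/5 = -(-17 + z + z**2)*0/5 = -1/5*0 = 0)
-44018 - U(149, M) = -44018 - 1*0 = -44018 + 0 = -44018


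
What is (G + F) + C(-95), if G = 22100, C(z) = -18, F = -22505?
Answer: -423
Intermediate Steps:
(G + F) + C(-95) = (22100 - 22505) - 18 = -405 - 18 = -423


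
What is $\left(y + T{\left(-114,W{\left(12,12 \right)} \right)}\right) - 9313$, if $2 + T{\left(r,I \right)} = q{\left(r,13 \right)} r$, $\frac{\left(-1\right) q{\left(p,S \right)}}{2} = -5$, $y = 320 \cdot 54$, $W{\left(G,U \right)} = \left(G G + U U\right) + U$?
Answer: $6825$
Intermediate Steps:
$W{\left(G,U \right)} = U + G^{2} + U^{2}$ ($W{\left(G,U \right)} = \left(G^{2} + U^{2}\right) + U = U + G^{2} + U^{2}$)
$y = 17280$
$q{\left(p,S \right)} = 10$ ($q{\left(p,S \right)} = \left(-2\right) \left(-5\right) = 10$)
$T{\left(r,I \right)} = -2 + 10 r$
$\left(y + T{\left(-114,W{\left(12,12 \right)} \right)}\right) - 9313 = \left(17280 + \left(-2 + 10 \left(-114\right)\right)\right) - 9313 = \left(17280 - 1142\right) - 9313 = 16138 - 9313 = 6825$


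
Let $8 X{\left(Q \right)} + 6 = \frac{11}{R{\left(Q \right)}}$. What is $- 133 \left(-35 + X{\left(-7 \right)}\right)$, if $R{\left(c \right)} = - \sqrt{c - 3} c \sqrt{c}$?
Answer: $\frac{19019}{4} + \frac{209 \sqrt{70}}{560} \approx 4757.9$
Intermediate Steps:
$R{\left(c \right)} = - c^{\frac{3}{2}} \sqrt{-3 + c}$ ($R{\left(c \right)} = - \sqrt{-3 + c} c^{\frac{3}{2}} = - c^{\frac{3}{2}} \sqrt{-3 + c}$)
$X{\left(Q \right)} = - \frac{3}{4} - \frac{11}{8 Q^{\frac{3}{2}} \sqrt{-3 + Q}}$ ($X{\left(Q \right)} = - \frac{3}{4} + \frac{11 \frac{1}{\left(-1\right) Q^{\frac{3}{2}} \sqrt{-3 + Q}}}{8} = - \frac{3}{4} + \frac{11 \left(- \frac{1}{Q^{\frac{3}{2}} \sqrt{-3 + Q}}\right)}{8} = - \frac{3}{4} + \frac{\left(-11\right) \frac{1}{Q^{\frac{3}{2}}} \frac{1}{\sqrt{-3 + Q}}}{8} = - \frac{3}{4} - \frac{11}{8 Q^{\frac{3}{2}} \sqrt{-3 + Q}}$)
$- 133 \left(-35 + X{\left(-7 \right)}\right) = - 133 \left(-35 - \left(\frac{3}{4} + \frac{11}{8 \left(- 7 i \sqrt{7}\right) \sqrt{-3 - 7}}\right)\right) = - 133 \left(-35 - \left(\frac{3}{4} + \frac{11 \frac{i \sqrt{7}}{49}}{8 i \sqrt{10}}\right)\right) = - 133 \left(-35 - \left(\frac{3}{4} + \frac{11 \frac{i \sqrt{7}}{49} \left(- \frac{i \sqrt{10}}{10}\right)}{8}\right)\right) = - 133 \left(-35 - \left(\frac{3}{4} + \frac{11 \sqrt{70}}{3920}\right)\right) = - 133 \left(- \frac{143}{4} - \frac{11 \sqrt{70}}{3920}\right) = \frac{19019}{4} + \frac{209 \sqrt{70}}{560}$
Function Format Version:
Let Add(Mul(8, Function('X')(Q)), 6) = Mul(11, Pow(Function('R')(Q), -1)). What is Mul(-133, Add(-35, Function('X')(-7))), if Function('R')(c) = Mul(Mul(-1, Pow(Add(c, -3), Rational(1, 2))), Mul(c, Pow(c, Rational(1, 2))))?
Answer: Add(Rational(19019, 4), Mul(Rational(209, 560), Pow(70, Rational(1, 2)))) ≈ 4757.9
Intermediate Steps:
Function('R')(c) = Mul(-1, Pow(c, Rational(3, 2)), Pow(Add(-3, c), Rational(1, 2))) (Function('R')(c) = Mul(Mul(-1, Pow(Add(-3, c), Rational(1, 2))), Pow(c, Rational(3, 2))) = Mul(-1, Pow(c, Rational(3, 2)), Pow(Add(-3, c), Rational(1, 2))))
Function('X')(Q) = Add(Rational(-3, 4), Mul(Rational(-11, 8), Pow(Q, Rational(-3, 2)), Pow(Add(-3, Q), Rational(-1, 2)))) (Function('X')(Q) = Add(Rational(-3, 4), Mul(Rational(1, 8), Mul(11, Pow(Mul(-1, Pow(Q, Rational(3, 2)), Pow(Add(-3, Q), Rational(1, 2))), -1)))) = Add(Rational(-3, 4), Mul(Rational(1, 8), Mul(11, Mul(-1, Pow(Q, Rational(-3, 2)), Pow(Add(-3, Q), Rational(-1, 2)))))) = Add(Rational(-3, 4), Mul(Rational(1, 8), Mul(-11, Pow(Q, Rational(-3, 2)), Pow(Add(-3, Q), Rational(-1, 2))))) = Add(Rational(-3, 4), Mul(Rational(-11, 8), Pow(Q, Rational(-3, 2)), Pow(Add(-3, Q), Rational(-1, 2)))))
Mul(-133, Add(-35, Function('X')(-7))) = Mul(-133, Add(-35, Add(Rational(-3, 4), Mul(Rational(-11, 8), Pow(-7, Rational(-3, 2)), Pow(Add(-3, -7), Rational(-1, 2)))))) = Mul(-133, Add(-35, Add(Rational(-3, 4), Mul(Rational(-11, 8), Mul(Rational(1, 49), I, Pow(7, Rational(1, 2))), Pow(-10, Rational(-1, 2)))))) = Mul(-133, Add(-35, Add(Rational(-3, 4), Mul(Rational(-11, 8), Mul(Rational(1, 49), I, Pow(7, Rational(1, 2))), Mul(Rational(-1, 10), I, Pow(10, Rational(1, 2))))))) = Mul(-133, Add(-35, Add(Rational(-3, 4), Mul(Rational(-11, 3920), Pow(70, Rational(1, 2)))))) = Mul(-133, Add(Rational(-143, 4), Mul(Rational(-11, 3920), Pow(70, Rational(1, 2))))) = Add(Rational(19019, 4), Mul(Rational(209, 560), Pow(70, Rational(1, 2))))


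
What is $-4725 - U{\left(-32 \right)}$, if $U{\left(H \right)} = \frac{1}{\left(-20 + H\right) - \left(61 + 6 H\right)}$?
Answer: $- \frac{373276}{79} \approx -4725.0$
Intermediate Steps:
$U{\left(H \right)} = \frac{1}{-81 - 5 H}$ ($U{\left(H \right)} = \frac{1}{\left(-20 + H\right) - \left(61 + 6 H\right)} = \frac{1}{-81 - 5 H}$)
$-4725 - U{\left(-32 \right)} = -4725 - - \frac{1}{81 + 5 \left(-32\right)} = -4725 - - \frac{1}{81 - 160} = -4725 - - \frac{1}{-79} = -4725 - \left(-1\right) \left(- \frac{1}{79}\right) = -4725 - \frac{1}{79} = - \frac{373276}{79}$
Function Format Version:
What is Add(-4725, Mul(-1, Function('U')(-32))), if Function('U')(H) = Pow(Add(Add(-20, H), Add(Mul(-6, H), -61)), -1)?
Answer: Rational(-373276, 79) ≈ -4725.0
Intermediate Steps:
Function('U')(H) = Pow(Add(-81, Mul(-5, H)), -1) (Function('U')(H) = Pow(Add(Add(-20, H), Add(-61, Mul(-6, H))), -1) = Pow(Add(-81, Mul(-5, H)), -1))
Add(-4725, Mul(-1, Function('U')(-32))) = Add(-4725, Mul(-1, Mul(-1, Pow(Add(81, Mul(5, -32)), -1)))) = Add(-4725, Mul(-1, Mul(-1, Pow(Add(81, -160), -1)))) = Add(-4725, Mul(-1, Mul(-1, Pow(-79, -1)))) = Add(-4725, Mul(-1, Mul(-1, Rational(-1, 79)))) = Add(-4725, Mul(-1, Rational(1, 79))) = Add(-4725, Rational(-1, 79)) = Rational(-373276, 79)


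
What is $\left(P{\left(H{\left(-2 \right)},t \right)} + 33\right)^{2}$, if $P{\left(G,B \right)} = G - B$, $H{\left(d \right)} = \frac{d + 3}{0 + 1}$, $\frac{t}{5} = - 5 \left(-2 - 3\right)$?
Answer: $8281$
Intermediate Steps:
$t = 125$ ($t = 5 \left(- 5 \left(-2 - 3\right)\right) = 5 \left(\left(-5\right) \left(-5\right)\right) = 5 \cdot 25 = 125$)
$H{\left(d \right)} = 3 + d$ ($H{\left(d \right)} = \frac{3 + d}{1} = \left(3 + d\right) 1 = 3 + d$)
$\left(P{\left(H{\left(-2 \right)},t \right)} + 33\right)^{2} = \left(\left(\left(3 - 2\right) - 125\right) + 33\right)^{2} = \left(\left(1 - 125\right) + 33\right)^{2} = \left(-124 + 33\right)^{2} = \left(-91\right)^{2} = 8281$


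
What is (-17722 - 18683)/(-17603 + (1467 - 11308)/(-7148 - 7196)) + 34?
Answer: 9106771414/252487591 ≈ 36.068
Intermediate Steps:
(-17722 - 18683)/(-17603 + (1467 - 11308)/(-7148 - 7196)) + 34 = -36405/(-17603 - 9841/(-14344)) + 34 = -36405/(-17603 - 9841*(-1/14344)) + 34 = -36405/(-17603 + 9841/14344) + 34 = -36405/(-252487591/14344) + 34 = -36405*(-14344/252487591) + 34 = 522193320/252487591 + 34 = 9106771414/252487591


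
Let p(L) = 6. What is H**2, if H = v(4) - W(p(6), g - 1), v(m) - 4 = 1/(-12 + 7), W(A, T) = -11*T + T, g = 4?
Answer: 28561/25 ≈ 1142.4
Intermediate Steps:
W(A, T) = -10*T
v(m) = 19/5 (v(m) = 4 + 1/(-12 + 7) = 4 + 1/(-5) = 4 - 1/5 = 19/5)
H = 169/5 (H = 19/5 - (-10)*(4 - 1) = 19/5 - (-10)*3 = 19/5 - 1*(-30) = 19/5 + 30 = 169/5 ≈ 33.800)
H**2 = (169/5)**2 = 28561/25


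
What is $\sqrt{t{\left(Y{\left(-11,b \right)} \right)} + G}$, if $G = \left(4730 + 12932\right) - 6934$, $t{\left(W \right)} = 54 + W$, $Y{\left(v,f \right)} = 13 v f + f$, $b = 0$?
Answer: $3 \sqrt{1198} \approx 103.84$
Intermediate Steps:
$Y{\left(v,f \right)} = f + 13 f v$ ($Y{\left(v,f \right)} = 13 f v + f = f + 13 f v$)
$G = 10728$ ($G = 17662 - 6934 = 10728$)
$\sqrt{t{\left(Y{\left(-11,b \right)} \right)} + G} = \sqrt{\left(54 + 0 \left(1 + 13 \left(-11\right)\right)\right) + 10728} = \sqrt{\left(54 + 0 \left(1 - 143\right)\right) + 10728} = \sqrt{\left(54 + 0 \left(-142\right)\right) + 10728} = \sqrt{\left(54 + 0\right) + 10728} = \sqrt{54 + 10728} = \sqrt{10782} = 3 \sqrt{1198}$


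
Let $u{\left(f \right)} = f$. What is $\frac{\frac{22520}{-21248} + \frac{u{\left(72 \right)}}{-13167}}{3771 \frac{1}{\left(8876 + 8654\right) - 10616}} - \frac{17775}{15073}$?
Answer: $- \frac{345932517903673}{110432939590512} \approx -3.1325$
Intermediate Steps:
$\frac{\frac{22520}{-21248} + \frac{u{\left(72 \right)}}{-13167}}{3771 \frac{1}{\left(8876 + 8654\right) - 10616}} - \frac{17775}{15073} = \frac{\frac{22520}{-21248} + \frac{72}{-13167}}{3771 \frac{1}{\left(8876 + 8654\right) - 10616}} - \frac{17775}{15073} = \frac{22520 \left(- \frac{1}{21248}\right) + 72 \left(- \frac{1}{13167}\right)}{3771 \frac{1}{17530 - 10616}} - \frac{17775}{15073} = \frac{- \frac{2815}{2656} - \frac{8}{1463}}{3771 \cdot \frac{1}{6914}} - \frac{17775}{15073} = - \frac{4139593}{3885728 \cdot 3771 \cdot \frac{1}{6914}} - \frac{17775}{15073} = - \frac{4139593}{3885728 \cdot \frac{3771}{6914}} - \frac{17775}{15073} = \left(- \frac{4139593}{3885728}\right) \frac{6914}{3771} - \frac{17775}{15073} = - \frac{14310573001}{7326540144} - \frac{17775}{15073} = - \frac{345932517903673}{110432939590512}$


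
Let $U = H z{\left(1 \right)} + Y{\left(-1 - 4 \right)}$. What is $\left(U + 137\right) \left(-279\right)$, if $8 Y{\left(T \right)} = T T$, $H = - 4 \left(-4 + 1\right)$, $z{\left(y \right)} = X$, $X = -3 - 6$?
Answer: $- \frac{71703}{8} \approx -8962.9$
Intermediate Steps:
$X = -9$ ($X = -3 - 6 = -9$)
$z{\left(y \right)} = -9$
$H = 12$ ($H = \left(-4\right) \left(-3\right) = 12$)
$Y{\left(T \right)} = \frac{T^{2}}{8}$ ($Y{\left(T \right)} = \frac{T T}{8} = \frac{T^{2}}{8}$)
$U = - \frac{839}{8}$ ($U = 12 \left(-9\right) + \frac{\left(-1 - 4\right)^{2}}{8} = -108 + \frac{\left(-1 - 4\right)^{2}}{8} = -108 + \frac{\left(-5\right)^{2}}{8} = -108 + \frac{1}{8} \cdot 25 = -108 + \frac{25}{8} = - \frac{839}{8} \approx -104.88$)
$\left(U + 137\right) \left(-279\right) = \left(- \frac{839}{8} + 137\right) \left(-279\right) = \frac{257}{8} \left(-279\right) = - \frac{71703}{8}$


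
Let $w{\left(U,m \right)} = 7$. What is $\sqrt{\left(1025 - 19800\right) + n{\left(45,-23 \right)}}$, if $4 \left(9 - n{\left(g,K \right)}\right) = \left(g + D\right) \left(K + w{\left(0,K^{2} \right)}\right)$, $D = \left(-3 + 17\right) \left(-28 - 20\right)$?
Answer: $i \sqrt{21274} \approx 145.86 i$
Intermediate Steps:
$D = -672$ ($D = 14 \left(-48\right) = -672$)
$n{\left(g,K \right)} = 9 - \frac{\left(-672 + g\right) \left(7 + K\right)}{4}$ ($n{\left(g,K \right)} = 9 - \frac{\left(g - 672\right) \left(K + 7\right)}{4} = 9 - \frac{\left(-672 + g\right) \left(7 + K\right)}{4}$)
$\sqrt{\left(1025 - 19800\right) + n{\left(45,-23 \right)}} = \sqrt{\left(1025 - 19800\right) + \left(1185 + 168 \left(-23\right) - \frac{315}{4} - \left(- \frac{23}{4}\right) 45\right)} = \sqrt{-18775 + \left(1185 - 3864 - \frac{315}{4} + \frac{1035}{4}\right)} = \sqrt{-18775 - 2499} = \sqrt{-21274} = i \sqrt{21274}$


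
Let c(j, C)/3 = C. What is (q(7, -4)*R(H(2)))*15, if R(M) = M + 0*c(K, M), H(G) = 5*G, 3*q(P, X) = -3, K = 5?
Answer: -150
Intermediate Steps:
c(j, C) = 3*C
q(P, X) = -1 (q(P, X) = (⅓)*(-3) = -1)
R(M) = M (R(M) = M + 0*(3*M) = M + 0 = M)
(q(7, -4)*R(H(2)))*15 = -5*2*15 = -1*10*15 = -10*15 = -150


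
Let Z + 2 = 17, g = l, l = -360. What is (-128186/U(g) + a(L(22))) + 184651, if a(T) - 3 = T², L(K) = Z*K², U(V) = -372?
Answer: 9838023337/186 ≈ 5.2893e+7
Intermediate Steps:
g = -360
Z = 15 (Z = -2 + 17 = 15)
L(K) = 15*K²
a(T) = 3 + T²
(-128186/U(g) + a(L(22))) + 184651 = (-128186/(-372) + (3 + (15*22²)²)) + 184651 = (-128186*(-1/372) + (3 + (15*484)²)) + 184651 = (64093/186 + (3 + 7260²)) + 184651 = (64093/186 + (3 + 52707600)) + 184651 = (64093/186 + 52707603) + 184651 = 9803678251/186 + 184651 = 9838023337/186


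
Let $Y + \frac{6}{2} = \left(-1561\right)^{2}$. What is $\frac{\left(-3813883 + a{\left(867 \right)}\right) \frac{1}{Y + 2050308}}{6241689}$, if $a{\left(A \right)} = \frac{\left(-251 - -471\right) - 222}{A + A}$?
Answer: $- \frac{1653318281}{12140870128467219} \approx -1.3618 \cdot 10^{-7}$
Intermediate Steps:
$a{\left(A \right)} = - \frac{1}{A}$ ($a{\left(A \right)} = \frac{\left(-251 + 471\right) - 222}{2 A} = \left(220 - 222\right) \frac{1}{2 A} = - 2 \frac{1}{2 A} = - \frac{1}{A}$)
$Y = 2436718$ ($Y = -3 + \left(-1561\right)^{2} = -3 + 2436721 = 2436718$)
$\frac{\left(-3813883 + a{\left(867 \right)}\right) \frac{1}{Y + 2050308}}{6241689} = \frac{\left(-3813883 - \frac{1}{867}\right) \frac{1}{2436718 + 2050308}}{6241689} = \frac{-3813883 - \frac{1}{867}}{4487026} \cdot \frac{1}{6241689} = \left(-3813883 - \frac{1}{867}\right) \frac{1}{4487026} \cdot \frac{1}{6241689} = \left(- \frac{3306636562}{867}\right) \frac{1}{4487026} \cdot \frac{1}{6241689} = \left(- \frac{1653318281}{1945125771}\right) \frac{1}{6241689} = - \frac{1653318281}{12140870128467219}$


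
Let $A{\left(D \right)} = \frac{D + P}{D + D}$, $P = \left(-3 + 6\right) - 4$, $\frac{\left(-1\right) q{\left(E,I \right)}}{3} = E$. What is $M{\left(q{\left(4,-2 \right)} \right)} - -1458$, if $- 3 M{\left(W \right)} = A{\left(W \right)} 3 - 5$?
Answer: $\frac{11673}{8} \approx 1459.1$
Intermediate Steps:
$q{\left(E,I \right)} = - 3 E$
$P = -1$ ($P = 3 - 4 = -1$)
$A{\left(D \right)} = \frac{-1 + D}{2 D}$ ($A{\left(D \right)} = \frac{D - 1}{D + D} = \frac{-1 + D}{2 D}$)
$M{\left(W \right)} = \frac{5}{3} - \frac{-1 + W}{2 W}$ ($M{\left(W \right)} = - \frac{\frac{-1 + W}{2 W} 3 - 5}{3} = - \frac{\frac{3 \left(-1 + W\right)}{2 W} - 5}{3} = - \frac{-5 + \frac{3 \left(-1 + W\right)}{2 W}}{3} = \frac{5}{3} - \frac{-1 + W}{2 W}$)
$M{\left(q{\left(4,-2 \right)} \right)} - -1458 = \frac{3 + 7 \left(\left(-3\right) 4\right)}{6 \left(\left(-3\right) 4\right)} - -1458 = \frac{3 + 7 \left(-12\right)}{6 \left(-12\right)} + 1458 = \frac{1}{6} \left(- \frac{1}{12}\right) \left(3 - 84\right) + 1458 = \frac{1}{6} \left(- \frac{1}{12}\right) \left(-81\right) + 1458 = \frac{9}{8} + 1458 = \frac{11673}{8}$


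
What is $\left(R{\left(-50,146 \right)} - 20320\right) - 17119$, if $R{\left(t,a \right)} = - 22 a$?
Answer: $-40651$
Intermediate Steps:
$\left(R{\left(-50,146 \right)} - 20320\right) - 17119 = \left(\left(-22\right) 146 - 20320\right) - 17119 = \left(-3212 - 20320\right) - 17119 = -23532 - 17119 = -40651$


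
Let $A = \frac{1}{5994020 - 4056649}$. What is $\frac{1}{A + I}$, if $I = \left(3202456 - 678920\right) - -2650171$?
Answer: $\frac{1937371}{10023389904298} \approx 1.9328 \cdot 10^{-7}$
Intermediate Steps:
$A = \frac{1}{1937371} \approx 5.1616 \cdot 10^{-7}$
$I = 5173707$ ($I = 2523536 + 2650171 = 5173707$)
$\frac{1}{A + I} = \frac{1}{\frac{1}{1937371} + 5173707} = \frac{1}{\frac{10023389904298}{1937371}} = \frac{1937371}{10023389904298}$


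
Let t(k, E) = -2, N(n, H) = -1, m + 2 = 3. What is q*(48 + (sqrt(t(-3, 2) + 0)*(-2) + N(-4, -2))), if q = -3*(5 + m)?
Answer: -846 + 36*I*sqrt(2) ≈ -846.0 + 50.912*I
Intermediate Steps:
m = 1 (m = -2 + 3 = 1)
q = -18 (q = -3*(5 + 1) = -3*6 = -18)
q*(48 + (sqrt(t(-3, 2) + 0)*(-2) + N(-4, -2))) = -18*(48 + (sqrt(-2 + 0)*(-2) - 1)) = -18*(48 + (sqrt(-2)*(-2) - 1)) = -18*(48 + ((I*sqrt(2))*(-2) - 1)) = -18*(48 + (-2*I*sqrt(2) - 1)) = -18*(48 + (-1 - 2*I*sqrt(2))) = -18*(47 - 2*I*sqrt(2)) = -846 + 36*I*sqrt(2)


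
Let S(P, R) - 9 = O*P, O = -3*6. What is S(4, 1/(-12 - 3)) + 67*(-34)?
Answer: -2341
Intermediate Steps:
O = -18
S(P, R) = 9 - 18*P
S(4, 1/(-12 - 3)) + 67*(-34) = (9 - 18*4) + 67*(-34) = (9 - 72) - 2278 = -63 - 2278 = -2341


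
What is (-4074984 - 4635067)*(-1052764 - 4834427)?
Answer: 51277733856741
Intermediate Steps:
(-4074984 - 4635067)*(-1052764 - 4834427) = -8710051*(-5887191) = 51277733856741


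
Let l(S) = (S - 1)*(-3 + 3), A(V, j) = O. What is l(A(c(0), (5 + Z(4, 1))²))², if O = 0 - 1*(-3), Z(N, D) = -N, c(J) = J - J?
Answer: 0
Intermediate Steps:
c(J) = 0
O = 3 (O = 0 + 3 = 3)
A(V, j) = 3
l(S) = 0 (l(S) = (-1 + S)*0 = 0)
l(A(c(0), (5 + Z(4, 1))²))² = 0² = 0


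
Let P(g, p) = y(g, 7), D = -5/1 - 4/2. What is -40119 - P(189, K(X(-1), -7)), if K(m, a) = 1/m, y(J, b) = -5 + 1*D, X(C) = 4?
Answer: -40107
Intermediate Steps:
D = -7 (D = -5*1 - 4*½ = -5 - 2 = -7)
y(J, b) = -12 (y(J, b) = -5 + 1*(-7) = -5 - 7 = -12)
P(g, p) = -12
-40119 - P(189, K(X(-1), -7)) = -40119 - 1*(-12) = -40119 + 12 = -40107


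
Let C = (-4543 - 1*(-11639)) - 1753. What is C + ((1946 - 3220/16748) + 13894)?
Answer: 88692416/4187 ≈ 21183.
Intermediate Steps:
C = 5343 (C = (-4543 + 11639) - 1753 = 7096 - 1753 = 5343)
C + ((1946 - 3220/16748) + 13894) = 5343 + ((1946 - 3220/16748) + 13894) = 5343 + ((1946 - 3220*1/16748) + 13894) = 5343 + ((1946 - 805/4187) + 13894) = 5343 + (8147097/4187 + 13894) = 5343 + 66321275/4187 = 88692416/4187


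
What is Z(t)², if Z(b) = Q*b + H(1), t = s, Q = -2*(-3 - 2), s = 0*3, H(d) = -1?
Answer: 1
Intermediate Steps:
s = 0
Q = 10 (Q = -2*(-5) = 10)
t = 0
Z(b) = -1 + 10*b (Z(b) = 10*b - 1 = -1 + 10*b)
Z(t)² = (-1 + 10*0)² = (-1 + 0)² = (-1)² = 1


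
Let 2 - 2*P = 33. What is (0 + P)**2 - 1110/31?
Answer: 25351/124 ≈ 204.44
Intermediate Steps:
P = -31/2 (P = 1 - 1/2*33 = 1 - 33/2 = -31/2 ≈ -15.500)
(0 + P)**2 - 1110/31 = (0 - 31/2)**2 - 1110/31 = (-31/2)**2 - 1110*1/31 = 961/4 - 1110/31 = 25351/124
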